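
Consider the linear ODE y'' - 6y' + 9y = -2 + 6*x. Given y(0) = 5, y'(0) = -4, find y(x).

Characteristic equation r² - 6r + 9 = 0 has discriminant (-6)² - 4·(9) = 0, so r = 3 is a repeated root.
Hence y_h = (C1 + C2*x)*exp(3*x).
For the particular solution try y_p = A0 + A1*x. Substituting and matching coefficients of each power of x gives A0 = 2/9, A1 = 2/3, so y_p = 2/9 + 2*x/3.
General solution: y = 2/9 + 2*x/3 + C1*exp(3*x) + C2*x*exp(3*x).
Apply the initial conditions: y(0) = 2/9 + C1 = 5 and y'(0) = 2/3 + C2 + 3*C1 = -4. Solving gives C1 = 43/9, C2 = -19.

y = 2/9 + 2*x/3 + 43*exp(3*x)/9 - 19*x*exp(3*x)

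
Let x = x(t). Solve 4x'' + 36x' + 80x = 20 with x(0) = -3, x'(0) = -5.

x = 1/4 + 18*exp(-5*t) - 85*exp(-4*t)/4

Divide through by 4: x'' + 9x' + 20x = 5.
Characteristic equation r² + 9r + 20 = 0 factors as (r + 5)(r + 4) = 0, so r = -5, -4.
Hence x_h = C1*exp(-5*t) + C2*exp(-4*t).
For the particular solution try x_p = A0. Substituting and matching coefficients of each power of t gives A0 = 1/4, so x_p = 1/4.
General solution: x = 1/4 + C1*exp(-5*t) + C2*exp(-4*t).
Apply the initial conditions: x(0) = 1/4 + C1 + C2 = -3 and x'(0) = -5*C1 - 4*C2 = -5. Solving gives C1 = 18, C2 = -85/4.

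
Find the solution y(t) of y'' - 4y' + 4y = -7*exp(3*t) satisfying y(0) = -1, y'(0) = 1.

y = -7*exp(3*t) + 6*exp(2*t) + 10*t*exp(2*t)

Characteristic equation r² - 4r + 4 = 0 has discriminant (-4)² - 4·(4) = 0, so r = 2 is a repeated root.
Hence y_h = (C1 + C2*t)*exp(2*t).
Try y_p = A*exp(3*t). Substituting into the equation and dividing by exp(3*t) gives A = -7, so y_p = -7*exp(3*t).
General solution: y = -7*exp(3*t) + C1*exp(2*t) + C2*t*exp(2*t).
Apply the initial conditions: y(0) = -7 + C1 = -1 and y'(0) = -21 + C2 + 2*C1 = 1. Solving gives C1 = 6, C2 = 10.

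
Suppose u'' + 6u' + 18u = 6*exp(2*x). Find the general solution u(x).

Characteristic equation r² + 6r + 18 = 0 has discriminant (6)² - 4·(18) = -36 < 0, so r = -3 ± 3i.
Hence u_h = C1*cos(3*x)*exp(-3*x) + C2*exp(-3*x)*sin(3*x).
Try u_p = A*exp(2*x). Substituting into the equation and dividing by exp(2*x) gives A = 3/17, so u_p = 3*exp(2*x)/17.

u = 3*exp(2*x)/17 + C1*cos(3*x)*exp(-3*x) + C2*exp(-3*x)*sin(3*x)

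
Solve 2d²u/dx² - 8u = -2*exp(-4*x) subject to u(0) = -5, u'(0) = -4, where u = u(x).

Divide through by 2: u'' - 4u = -exp(-4*x).
Characteristic equation r² - 4 = 0 factors as (r + 2)(r - 2) = 0, so r = -2, 2.
Hence u_h = C1*exp(-2*x) + C2*exp(2*x).
Try u_p = A*exp(-4*x). Substituting into the equation and dividing by exp(-4*x) gives A = -1/12, so u_p = -exp(-4*x)/12.
General solution: u = -exp(-4*x)/12 + C1*exp(-2*x) + C2*exp(2*x).
Apply the initial conditions: u(0) = -1/12 + C1 + C2 = -5 and u'(0) = 1/3 - 2*C1 + 2*C2 = -4. Solving gives C1 = -11/8, C2 = -85/24.

u = -85*exp(2*x)/24 - 11*exp(-2*x)/8 - exp(-4*x)/12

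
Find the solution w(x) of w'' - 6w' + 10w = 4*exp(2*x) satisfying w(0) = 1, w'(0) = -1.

w = 2*exp(2*x) - cos(x)*exp(3*x) - 2*exp(3*x)*sin(x)

Characteristic equation r² - 6r + 10 = 0 has discriminant (-6)² - 4·(10) = -4 < 0, so r = 3 ± i.
Hence w_h = C1*cos(x)*exp(3*x) + C2*exp(3*x)*sin(x).
Try w_p = A*exp(2*x). Substituting into the equation and dividing by exp(2*x) gives A = 2, so w_p = 2*exp(2*x).
General solution: w = 2*exp(2*x) + C1*cos(x)*exp(3*x) + C2*exp(3*x)*sin(x).
Apply the initial conditions: w(0) = 2 + C1 = 1 and w'(0) = 4 + C2 + 3*C1 = -1. Solving gives C1 = -1, C2 = -2.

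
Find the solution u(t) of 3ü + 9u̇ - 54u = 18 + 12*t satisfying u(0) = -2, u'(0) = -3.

u = -10/27 - 113*exp(3*t)/81 - 19*exp(-6*t)/81 - 2*t/9

Divide through by 3: u'' + 3u' - 18u = 6 + 4*t.
Characteristic equation r² + 3r - 18 = 0 factors as (r + 6)(r - 3) = 0, so r = -6, 3.
Hence u_h = C1*exp(-6*t) + C2*exp(3*t).
For the particular solution try u_p = A0 + A1*t. Substituting and matching coefficients of each power of t gives A0 = -10/27, A1 = -2/9, so u_p = -10/27 - 2*t/9.
General solution: u = -10/27 - 2*t/9 + C1*exp(-6*t) + C2*exp(3*t).
Apply the initial conditions: u(0) = -10/27 + C1 + C2 = -2 and u'(0) = -2/9 - 6*C1 + 3*C2 = -3. Solving gives C1 = -19/81, C2 = -113/81.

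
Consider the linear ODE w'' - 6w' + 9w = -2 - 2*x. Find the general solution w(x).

Characteristic equation r² - 6r + 9 = 0 has discriminant (-6)² - 4·(9) = 0, so r = 3 is a repeated root.
Hence w_h = (C1 + C2*x)*exp(3*x).
For the particular solution try w_p = A0 + A1*x. Substituting and matching coefficients of each power of x gives A0 = -10/27, A1 = -2/9, so w_p = -10/27 - 2*x/9.

w = -10/27 - 2*x/9 + C1*exp(3*x) + C2*x*exp(3*x)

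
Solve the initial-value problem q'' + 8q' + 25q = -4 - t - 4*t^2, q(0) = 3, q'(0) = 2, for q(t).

q = -2612/15625 - 4*t**2/25 + 39*t/625 + 49487*cos(3*t)*exp(-4*t)/15625 + 228223*exp(-4*t)*sin(3*t)/46875

Characteristic equation r² + 8r + 25 = 0 has discriminant (8)² - 4·(25) = -36 < 0, so r = -4 ± 3i.
Hence q_h = C1*cos(3*t)*exp(-4*t) + C2*exp(-4*t)*sin(3*t).
For the particular solution try q_p = A0 + A1*t + A2*t^2. Substituting and matching coefficients of each power of t gives A0 = -2612/15625, A1 = 39/625, A2 = -4/25, so q_p = -2612/15625 - 4*t^2/25 + 39*t/625.
General solution: q = -2612/15625 - 4*t^2/25 + 39*t/625 + C1*cos(3*t)*exp(-4*t) + C2*exp(-4*t)*sin(3*t).
Apply the initial conditions: q(0) = -2612/15625 + C1 = 3 and q'(0) = 39/625 - 4*C1 + 3*C2 = 2. Solving gives C1 = 49487/15625, C2 = 228223/46875.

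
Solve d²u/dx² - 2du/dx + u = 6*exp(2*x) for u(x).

Characteristic equation r² - 2r + 1 = 0 has discriminant (-2)² - 4·(1) = 0, so r = 1 is a repeated root.
Hence u_h = (C1 + C2*x)*exp(x).
Try u_p = A*exp(2*x). Substituting into the equation and dividing by exp(2*x) gives A = 6, so u_p = 6*exp(2*x).

u = 6*exp(2*x) + C1*exp(x) + C2*x*exp(x)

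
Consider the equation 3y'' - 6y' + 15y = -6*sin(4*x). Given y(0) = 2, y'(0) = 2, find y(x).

y = -16*cos(4*x)/185 + 22*sin(4*x)/185 - 52*exp(x)*sin(2*x)/185 + 386*cos(2*x)*exp(x)/185

Divide through by 3: y'' - 2y' + 5y = -2*sin(4*x).
Characteristic equation r² - 2r + 5 = 0 has discriminant (-2)² - 4·(5) = -16 < 0, so r = 1 ± 2i.
Hence y_h = C1*cos(2*x)*exp(x) + C2*exp(x)*sin(2*x).
Try y_p = A*cos(4*x) + B*sin(4*x). Substituting and equating the coefficients of cos(4x) and sin(4x) gives A = -16/185, B = 22/185, so y_p = -16*cos(4*x)/185 + 22*sin(4*x)/185.
General solution: y = -16*cos(4*x)/185 + 22*sin(4*x)/185 + C1*cos(2*x)*exp(x) + C2*exp(x)*sin(2*x).
Apply the initial conditions: y(0) = -16/185 + C1 = 2 and y'(0) = 88/185 + C1 + 2*C2 = 2. Solving gives C1 = 386/185, C2 = -52/185.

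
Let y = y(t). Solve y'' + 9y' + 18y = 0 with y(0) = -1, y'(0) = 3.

Characteristic equation r² + 9r + 18 = 0 factors as (r + 6)(r + 3) = 0, so r = -6, -3.
Hence y_h = C1*exp(-6*t) + C2*exp(-3*t).
Apply the initial conditions: y(0) = C1 + C2 = -1 and y'(0) = -6*C1 - 3*C2 = 3. Solving gives C1 = 0, C2 = -1.

y = -exp(-3*t)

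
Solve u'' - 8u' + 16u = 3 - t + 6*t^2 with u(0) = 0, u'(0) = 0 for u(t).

Characteristic equation r² - 8r + 16 = 0 has discriminant (-8)² - 4·(16) = 0, so r = 4 is a repeated root.
Hence u_h = (C1 + C2*t)*exp(4*t).
For the particular solution try u_p = A0 + A1*t + A2*t^2. Substituting and matching coefficients of each power of t gives A0 = 19/64, A1 = 5/16, A2 = 3/8, so u_p = 19/64 + 3*t^2/8 + 5*t/16.
General solution: u = 19/64 + 3*t^2/8 + 5*t/16 + C1*exp(4*t) + C2*t*exp(4*t).
Apply the initial conditions: u(0) = 19/64 + C1 = 0 and u'(0) = 5/16 + C2 + 4*C1 = 0. Solving gives C1 = -19/64, C2 = 7/8.

u = 19/64 - 19*exp(4*t)/64 + 3*t**2/8 + 5*t/16 + 7*t*exp(4*t)/8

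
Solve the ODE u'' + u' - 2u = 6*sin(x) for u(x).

u = -9*sin(x)/5 - 3*cos(x)/5 + C1*exp(-2*x) + C2*exp(x)

Characteristic equation r² + r - 2 = 0 factors as (r + 2)(r - 1) = 0, so r = -2, 1.
Hence u_h = C1*exp(-2*x) + C2*exp(x).
Try u_p = A*cos(x) + B*sin(x). Substituting and equating the coefficients of cos(x) and sin(x) gives A = -3/5, B = -9/5, so u_p = -9*sin(x)/5 - 3*cos(x)/5.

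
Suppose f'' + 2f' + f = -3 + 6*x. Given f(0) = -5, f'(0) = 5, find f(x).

Characteristic equation r² + 2r + 1 = 0 has discriminant (2)² - 4·(1) = 0, so r = -1 is a repeated root.
Hence f_h = (C1 + C2*x)*exp(-x).
For the particular solution try f_p = A0 + A1*x. Substituting and matching coefficients of each power of x gives A0 = -15, A1 = 6, so f_p = -15 + 6*x.
General solution: f = -15 + 6*x + C1*exp(-x) + C2*x*exp(-x).
Apply the initial conditions: f(0) = -15 + C1 = -5 and f'(0) = 6 + C2 - C1 = 5. Solving gives C1 = 10, C2 = 9.

f = -15 + 6*x + 10*exp(-x) + 9*x*exp(-x)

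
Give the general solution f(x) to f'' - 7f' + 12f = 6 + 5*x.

f = 107/144 + 5*x/12 + C1*exp(3*x) + C2*exp(4*x)

Characteristic equation r² - 7r + 12 = 0 factors as (r - 3)(r - 4) = 0, so r = 3, 4.
Hence f_h = C1*exp(3*x) + C2*exp(4*x).
For the particular solution try f_p = A0 + A1*x. Substituting and matching coefficients of each power of x gives A0 = 107/144, A1 = 5/12, so f_p = 107/144 + 5*x/12.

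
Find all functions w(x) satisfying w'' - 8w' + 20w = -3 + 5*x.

Characteristic equation r² - 8r + 20 = 0 has discriminant (-8)² - 4·(20) = -16 < 0, so r = 4 ± 2i.
Hence w_h = C1*cos(2*x)*exp(4*x) + C2*exp(4*x)*sin(2*x).
For the particular solution try w_p = A0 + A1*x. Substituting and matching coefficients of each power of x gives A0 = -1/20, A1 = 1/4, so w_p = -1/20 + x/4.

w = -1/20 + x/4 + C1*cos(2*x)*exp(4*x) + C2*exp(4*x)*sin(2*x)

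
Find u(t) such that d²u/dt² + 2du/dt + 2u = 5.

u = 5/2 + C1*cos(t)*exp(-t) + C2*exp(-t)*sin(t)

Characteristic equation r² + 2r + 2 = 0 has discriminant (2)² - 4·(2) = -4 < 0, so r = -1 ± i.
Hence u_h = C1*cos(t)*exp(-t) + C2*exp(-t)*sin(t).
For the particular solution try u_p = A0. Substituting and matching coefficients of each power of t gives A0 = 5/2, so u_p = 5/2.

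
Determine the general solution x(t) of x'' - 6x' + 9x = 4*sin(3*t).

x = 2*cos(3*t)/9 + C1*exp(3*t) + C2*t*exp(3*t)

Characteristic equation r² - 6r + 9 = 0 has discriminant (-6)² - 4·(9) = 0, so r = 3 is a repeated root.
Hence x_h = (C1 + C2*t)*exp(3*t).
Try x_p = A*cos(3*t) + B*sin(3*t). Substituting and equating the coefficients of cos(3t) and sin(3t) gives A = 2/9, B = 0, so x_p = 2*cos(3*t)/9.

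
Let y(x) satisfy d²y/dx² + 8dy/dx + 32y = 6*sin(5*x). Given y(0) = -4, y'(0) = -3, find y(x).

Characteristic equation r² + 8r + 32 = 0 has discriminant (8)² - 4·(32) = -64 < 0, so r = -4 ± 4i.
Hence y_h = C1*cos(4*x)*exp(-4*x) + C2*exp(-4*x)*sin(4*x).
Try y_p = A*cos(5*x) + B*sin(5*x). Substituting and equating the coefficients of cos(5x) and sin(5x) gives A = -240/1649, B = 42/1649, so y_p = -240*cos(5*x)/1649 + 42*sin(5*x)/1649.
General solution: y = -240*cos(5*x)/1649 + 42*sin(5*x)/1649 + C1*cos(4*x)*exp(-4*x) + C2*exp(-4*x)*sin(4*x).
Apply the initial conditions: y(0) = -240/1649 + C1 = -4 and y'(0) = 210/1649 - 4*C1 + 4*C2 = -3. Solving gives C1 = -6356/1649, C2 = -30581/6596.

y = -240*cos(5*x)/1649 + 42*sin(5*x)/1649 - 30581*exp(-4*x)*sin(4*x)/6596 - 6356*cos(4*x)*exp(-4*x)/1649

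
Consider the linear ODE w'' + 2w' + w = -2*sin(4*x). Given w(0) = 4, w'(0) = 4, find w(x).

w = 16*cos(4*x)/289 + 30*sin(4*x)/289 + 1140*exp(-x)/289 + 128*x*exp(-x)/17

Characteristic equation r² + 2r + 1 = 0 has discriminant (2)² - 4·(1) = 0, so r = -1 is a repeated root.
Hence w_h = (C1 + C2*x)*exp(-x).
Try w_p = A*cos(4*x) + B*sin(4*x). Substituting and equating the coefficients of cos(4x) and sin(4x) gives A = 16/289, B = 30/289, so w_p = 16*cos(4*x)/289 + 30*sin(4*x)/289.
General solution: w = 16*cos(4*x)/289 + 30*sin(4*x)/289 + C1*exp(-x) + C2*x*exp(-x).
Apply the initial conditions: w(0) = 16/289 + C1 = 4 and w'(0) = 120/289 + C2 - C1 = 4. Solving gives C1 = 1140/289, C2 = 128/17.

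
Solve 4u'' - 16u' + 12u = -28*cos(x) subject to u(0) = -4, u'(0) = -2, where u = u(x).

u = -13*exp(x)/4 - 7*cos(x)/10 - exp(3*x)/20 + 7*sin(x)/5

Divide through by 4: u'' - 4u' + 3u = -7*cos(x).
Characteristic equation r² - 4r + 3 = 0 factors as (r - 3)(r - 1) = 0, so r = 3, 1.
Hence u_h = C1*exp(3*x) + C2*exp(x).
Try u_p = A*cos(x) + B*sin(x). Substituting and equating the coefficients of cos(x) and sin(x) gives A = -7/10, B = 7/5, so u_p = -7*cos(x)/10 + 7*sin(x)/5.
General solution: u = -7*cos(x)/10 + 7*sin(x)/5 + C1*exp(3*x) + C2*exp(x).
Apply the initial conditions: u(0) = -7/10 + C1 + C2 = -4 and u'(0) = 7/5 + C2 + 3*C1 = -2. Solving gives C1 = -1/20, C2 = -13/4.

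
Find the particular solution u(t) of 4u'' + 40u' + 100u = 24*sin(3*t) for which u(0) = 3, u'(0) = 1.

Divide through by 4: u'' + 10u' + 25u = 6*sin(3*t).
Characteristic equation r² + 10r + 25 = 0 has discriminant (10)² - 4·(25) = 0, so r = -5 is a repeated root.
Hence u_h = (C1 + C2*t)*exp(-5*t).
Try u_p = A*cos(3*t) + B*sin(3*t). Substituting and equating the coefficients of cos(3t) and sin(3t) gives A = -45/289, B = 24/289, so u_p = -45*cos(3*t)/289 + 24*sin(3*t)/289.
General solution: u = -45*cos(3*t)/289 + 24*sin(3*t)/289 + C1*exp(-5*t) + C2*t*exp(-5*t).
Apply the initial conditions: u(0) = -45/289 + C1 = 3 and u'(0) = 72/289 + C2 - 5*C1 = 1. Solving gives C1 = 912/289, C2 = 281/17.

u = -45*cos(3*t)/289 + 24*sin(3*t)/289 + 912*exp(-5*t)/289 + 281*t*exp(-5*t)/17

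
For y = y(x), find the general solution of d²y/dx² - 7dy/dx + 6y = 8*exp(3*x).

y = -4*exp(3*x)/3 + C1*exp(x) + C2*exp(6*x)

Characteristic equation r² - 7r + 6 = 0 factors as (r - 1)(r - 6) = 0, so r = 1, 6.
Hence y_h = C1*exp(x) + C2*exp(6*x).
Try y_p = A*exp(3*x). Substituting into the equation and dividing by exp(3*x) gives A = -4/3, so y_p = -4*exp(3*x)/3.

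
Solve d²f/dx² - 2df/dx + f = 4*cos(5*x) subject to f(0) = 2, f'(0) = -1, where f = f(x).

Characteristic equation r² - 2r + 1 = 0 has discriminant (-2)² - 4·(1) = 0, so r = 1 is a repeated root.
Hence f_h = (C1 + C2*x)*exp(x).
Try f_p = A*cos(5*x) + B*sin(5*x). Substituting and equating the coefficients of cos(5x) and sin(5x) gives A = -24/169, B = -10/169, so f_p = -24*cos(5*x)/169 - 10*sin(5*x)/169.
General solution: f = -24*cos(5*x)/169 - 10*sin(5*x)/169 + C1*exp(x) + C2*x*exp(x).
Apply the initial conditions: f(0) = -24/169 + C1 = 2 and f'(0) = -50/169 + C1 + C2 = -1. Solving gives C1 = 362/169, C2 = -37/13.

f = -24*cos(5*x)/169 - 10*sin(5*x)/169 + 362*exp(x)/169 - 37*x*exp(x)/13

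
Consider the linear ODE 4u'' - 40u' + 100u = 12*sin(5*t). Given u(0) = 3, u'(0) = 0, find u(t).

u = 3*cos(5*t)/50 + 147*exp(5*t)/50 - 147*t*exp(5*t)/10

Divide through by 4: u'' - 10u' + 25u = 3*sin(5*t).
Characteristic equation r² - 10r + 25 = 0 has discriminant (-10)² - 4·(25) = 0, so r = 5 is a repeated root.
Hence u_h = (C1 + C2*t)*exp(5*t).
Try u_p = A*cos(5*t) + B*sin(5*t). Substituting and equating the coefficients of cos(5t) and sin(5t) gives A = 3/50, B = 0, so u_p = 3*cos(5*t)/50.
General solution: u = 3*cos(5*t)/50 + C1*exp(5*t) + C2*t*exp(5*t).
Apply the initial conditions: u(0) = 3/50 + C1 = 3 and u'(0) = C2 + 5*C1 = 0. Solving gives C1 = 147/50, C2 = -147/10.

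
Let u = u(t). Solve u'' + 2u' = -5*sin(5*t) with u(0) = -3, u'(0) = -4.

Characteristic equation r² + 2r = 0 factors as (r + 2)r = 0, so r = -2, 0.
Hence u_h = C1*exp(-2*t) + C2.
Try u_p = A*cos(5*t) + B*sin(5*t). Substituting and equating the coefficients of cos(5t) and sin(5t) gives A = 2/29, B = 5/29, so u_p = 2*cos(5*t)/29 + 5*sin(5*t)/29.
General solution: u = C2 + 2*cos(5*t)/29 + 5*sin(5*t)/29 + C1*exp(-2*t).
Apply the initial conditions: u(0) = 2/29 + C1 + C2 = -3 and u'(0) = 25/29 - 2*C1 = -4. Solving gives C1 = 141/58, C2 = -11/2.

u = -11/2 + 2*cos(5*t)/29 + 5*sin(5*t)/29 + 141*exp(-2*t)/58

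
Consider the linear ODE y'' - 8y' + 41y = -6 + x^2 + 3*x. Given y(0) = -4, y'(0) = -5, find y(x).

y = -9056/68921 + x**2/41 + 139*x/1681 - 266628*cos(5*x)*exp(4*x)/68921 + 716208*exp(4*x)*sin(5*x)/344605

Characteristic equation r² - 8r + 41 = 0 has discriminant (-8)² - 4·(41) = -100 < 0, so r = 4 ± 5i.
Hence y_h = C1*cos(5*x)*exp(4*x) + C2*exp(4*x)*sin(5*x).
For the particular solution try y_p = A0 + A1*x + A2*x^2. Substituting and matching coefficients of each power of x gives A0 = -9056/68921, A1 = 139/1681, A2 = 1/41, so y_p = -9056/68921 + x^2/41 + 139*x/1681.
General solution: y = -9056/68921 + x^2/41 + 139*x/1681 + C1*cos(5*x)*exp(4*x) + C2*exp(4*x)*sin(5*x).
Apply the initial conditions: y(0) = -9056/68921 + C1 = -4 and y'(0) = 139/1681 + 4*C1 + 5*C2 = -5. Solving gives C1 = -266628/68921, C2 = 716208/344605.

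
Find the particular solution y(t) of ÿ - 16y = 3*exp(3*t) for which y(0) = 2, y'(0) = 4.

Characteristic equation r² - 16 = 0 factors as (r + 4)(r - 4) = 0, so r = -4, 4.
Hence y_h = C1*exp(-4*t) + C2*exp(4*t).
Try y_p = A*exp(3*t). Substituting into the equation and dividing by exp(3*t) gives A = -3/7, so y_p = -3*exp(3*t)/7.
General solution: y = -3*exp(3*t)/7 + C1*exp(-4*t) + C2*exp(4*t).
Apply the initial conditions: y(0) = -3/7 + C1 + C2 = 2 and y'(0) = -9/7 - 4*C1 + 4*C2 = 4. Solving gives C1 = 31/56, C2 = 15/8.

y = -3*exp(3*t)/7 + 15*exp(4*t)/8 + 31*exp(-4*t)/56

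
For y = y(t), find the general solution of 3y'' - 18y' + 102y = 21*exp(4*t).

Divide through by 3: y'' - 6y' + 34y = 7*exp(4*t).
Characteristic equation r² - 6r + 34 = 0 has discriminant (-6)² - 4·(34) = -100 < 0, so r = 3 ± 5i.
Hence y_h = C1*cos(5*t)*exp(3*t) + C2*exp(3*t)*sin(5*t).
Try y_p = A*exp(4*t). Substituting into the equation and dividing by exp(4*t) gives A = 7/26, so y_p = 7*exp(4*t)/26.

y = 7*exp(4*t)/26 + C1*cos(5*t)*exp(3*t) + C2*exp(3*t)*sin(5*t)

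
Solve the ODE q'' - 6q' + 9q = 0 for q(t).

Characteristic equation r² - 6r + 9 = 0 has discriminant (-6)² - 4·(9) = 0, so r = 3 is a repeated root.
Hence q_h = (C1 + C2*t)*exp(3*t).

q = C1*exp(3*t) + C2*t*exp(3*t)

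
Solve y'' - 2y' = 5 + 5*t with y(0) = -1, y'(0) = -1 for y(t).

Characteristic equation r² - 2r = 0 factors as (r - 2)r = 0, so r = 2, 0.
Hence y_h = C1*exp(2*t) + C2.
Since 0 is a characteristic root (multiplicity 1), multiply the polynomial trial by t: try y_p = t*(A0 + A1*t). Substituting and matching coefficients of each power of t gives A0 = -15/4, A1 = -5/4, so y_p = -15*t/4 - 5*t^2/4.
General solution: y = C2 - 15*t/4 - 5*t^2/4 + C1*exp(2*t).
Apply the initial conditions: y(0) = C1 + C2 = -1 and y'(0) = -15/4 + 2*C1 = -1. Solving gives C1 = 11/8, C2 = -19/8.

y = -19/8 - 15*t/4 - 5*t**2/4 + 11*exp(2*t)/8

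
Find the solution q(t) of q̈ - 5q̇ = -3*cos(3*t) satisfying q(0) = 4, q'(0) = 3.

Characteristic equation r² - 5r = 0 factors as (r - 5)r = 0, so r = 5, 0.
Hence q_h = C1*exp(5*t) + C2.
Try q_p = A*cos(3*t) + B*sin(3*t). Substituting and equating the coefficients of cos(3t) and sin(3t) gives A = 3/34, B = 5/34, so q_p = 3*cos(3*t)/34 + 5*sin(3*t)/34.
General solution: q = C2 + 3*cos(3*t)/34 + 5*sin(3*t)/34 + C1*exp(5*t).
Apply the initial conditions: q(0) = 3/34 + C1 + C2 = 4 and q'(0) = 15/34 + 5*C1 = 3. Solving gives C1 = 87/170, C2 = 17/5.

q = 17/5 + 3*cos(3*t)/34 + 5*sin(3*t)/34 + 87*exp(5*t)/170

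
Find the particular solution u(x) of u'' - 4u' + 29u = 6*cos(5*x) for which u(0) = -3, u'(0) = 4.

Characteristic equation r² - 4r + 29 = 0 has discriminant (-4)² - 4·(29) = -100 < 0, so r = 2 ± 5i.
Hence u_h = C1*cos(5*x)*exp(2*x) + C2*exp(2*x)*sin(5*x).
Try u_p = A*cos(5*x) + B*sin(5*x). Substituting and equating the coefficients of cos(5x) and sin(5x) gives A = 3/52, B = -15/52, so u_p = -15*sin(5*x)/52 + 3*cos(5*x)/52.
General solution: u = -15*sin(5*x)/52 + 3*cos(5*x)/52 + C1*cos(5*x)*exp(2*x) + C2*exp(2*x)*sin(5*x).
Apply the initial conditions: u(0) = 3/52 + C1 = -3 and u'(0) = -75/52 + 2*C1 + 5*C2 = 4. Solving gives C1 = -159/52, C2 = 601/260.

u = -15*sin(5*x)/52 + 3*cos(5*x)/52 - 159*cos(5*x)*exp(2*x)/52 + 601*exp(2*x)*sin(5*x)/260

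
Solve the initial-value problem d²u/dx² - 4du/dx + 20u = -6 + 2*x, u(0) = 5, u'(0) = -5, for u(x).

Characteristic equation r² - 4r + 20 = 0 has discriminant (-4)² - 4·(20) = -64 < 0, so r = 2 ± 4i.
Hence u_h = C1*cos(4*x)*exp(2*x) + C2*exp(2*x)*sin(4*x).
For the particular solution try u_p = A0 + A1*x. Substituting and matching coefficients of each power of x gives A0 = -7/25, A1 = 1/10, so u_p = -7/25 + x/10.
General solution: u = -7/25 + x/10 + C1*cos(4*x)*exp(2*x) + C2*exp(2*x)*sin(4*x).
Apply the initial conditions: u(0) = -7/25 + C1 = 5 and u'(0) = 1/10 + 2*C1 + 4*C2 = -5. Solving gives C1 = 132/25, C2 = -783/200.

u = -7/25 + x/10 - 783*exp(2*x)*sin(4*x)/200 + 132*cos(4*x)*exp(2*x)/25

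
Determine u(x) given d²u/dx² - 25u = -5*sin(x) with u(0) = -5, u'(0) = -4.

Characteristic equation r² - 25 = 0 factors as (r + 5)(r - 5) = 0, so r = -5, 5.
Hence u_h = C1*exp(-5*x) + C2*exp(5*x).
Try u_p = A*cos(x) + B*sin(x). Substituting and equating the coefficients of cos(x) and sin(x) gives A = 0, B = 5/26, so u_p = 5*sin(x)/26.
General solution: u = 5*sin(x)/26 + C1*exp(-5*x) + C2*exp(5*x).
Apply the initial conditions: u(0) = C1 + C2 = -5 and u'(0) = 5/26 - 5*C1 + 5*C2 = -4. Solving gives C1 = -541/260, C2 = -759/260.

u = -759*exp(5*x)/260 - 541*exp(-5*x)/260 + 5*sin(x)/26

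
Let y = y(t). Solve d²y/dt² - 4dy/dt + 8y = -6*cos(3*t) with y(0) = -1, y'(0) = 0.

y = 6*cos(3*t)/145 + 72*sin(3*t)/145 - 151*cos(2*t)*exp(2*t)/145 + 43*exp(2*t)*sin(2*t)/145

Characteristic equation r² - 4r + 8 = 0 has discriminant (-4)² - 4·(8) = -16 < 0, so r = 2 ± 2i.
Hence y_h = C1*cos(2*t)*exp(2*t) + C2*exp(2*t)*sin(2*t).
Try y_p = A*cos(3*t) + B*sin(3*t). Substituting and equating the coefficients of cos(3t) and sin(3t) gives A = 6/145, B = 72/145, so y_p = 6*cos(3*t)/145 + 72*sin(3*t)/145.
General solution: y = 6*cos(3*t)/145 + 72*sin(3*t)/145 + C1*cos(2*t)*exp(2*t) + C2*exp(2*t)*sin(2*t).
Apply the initial conditions: y(0) = 6/145 + C1 = -1 and y'(0) = 216/145 + 2*C1 + 2*C2 = 0. Solving gives C1 = -151/145, C2 = 43/145.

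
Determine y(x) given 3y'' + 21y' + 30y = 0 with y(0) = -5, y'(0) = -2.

y = -9*exp(-2*x) + 4*exp(-5*x)

Divide through by 3: y'' + 7y' + 10y = 0.
Characteristic equation r² + 7r + 10 = 0 factors as (r + 2)(r + 5) = 0, so r = -2, -5.
Hence y_h = C1*exp(-2*x) + C2*exp(-5*x).
Apply the initial conditions: y(0) = C1 + C2 = -5 and y'(0) = -5*C2 - 2*C1 = -2. Solving gives C1 = -9, C2 = 4.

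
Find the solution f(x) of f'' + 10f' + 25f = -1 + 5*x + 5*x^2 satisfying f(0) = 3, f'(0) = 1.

Characteristic equation r² + 10r + 25 = 0 has discriminant (10)² - 4·(25) = 0, so r = -5 is a repeated root.
Hence f_h = (C1 + C2*x)*exp(-5*x).
For the particular solution try f_p = A0 + A1*x + A2*x^2. Substituting and matching coefficients of each power of x gives A0 = -9/125, A1 = 1/25, A2 = 1/5, so f_p = -9/125 + x^2/5 + x/25.
General solution: f = -9/125 + x^2/5 + x/25 + C1*exp(-5*x) + C2*x*exp(-5*x).
Apply the initial conditions: f(0) = -9/125 + C1 = 3 and f'(0) = 1/25 + C2 - 5*C1 = 1. Solving gives C1 = 384/125, C2 = 408/25.

f = -9/125 + x**2/5 + x/25 + 384*exp(-5*x)/125 + 408*x*exp(-5*x)/25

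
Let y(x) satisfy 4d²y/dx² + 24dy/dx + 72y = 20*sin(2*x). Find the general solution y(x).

Divide through by 4: y'' + 6y' + 18y = 5*sin(2*x).
Characteristic equation r² + 6r + 18 = 0 has discriminant (6)² - 4·(18) = -36 < 0, so r = -3 ± 3i.
Hence y_h = C1*cos(3*x)*exp(-3*x) + C2*exp(-3*x)*sin(3*x).
Try y_p = A*cos(2*x) + B*sin(2*x). Substituting and equating the coefficients of cos(2x) and sin(2x) gives A = -3/17, B = 7/34, so y_p = -3*cos(2*x)/17 + 7*sin(2*x)/34.

y = -3*cos(2*x)/17 + 7*sin(2*x)/34 + C1*cos(3*x)*exp(-3*x) + C2*exp(-3*x)*sin(3*x)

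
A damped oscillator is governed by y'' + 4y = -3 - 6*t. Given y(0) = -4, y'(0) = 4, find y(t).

Characteristic equation r² + 4 = 0 has discriminant (0)² - 4·(4) = -16 < 0, so r = ± 2i.
Hence y_h = C1*cos(2*t) + C2*sin(2*t).
For the particular solution try y_p = A0 + A1*t. Substituting and matching coefficients of each power of t gives A0 = -3/4, A1 = -3/2, so y_p = -3/4 - 3*t/2.
General solution: y = -3/4 - 3*t/2 + C1*cos(2*t) + C2*sin(2*t).
Apply the initial conditions: y(0) = -3/4 + C1 = -4 and y'(0) = -3/2 + 2*C2 = 4. Solving gives C1 = -13/4, C2 = 11/4.

y = -3/4 - 13*cos(2*t)/4 - 3*t/2 + 11*sin(2*t)/4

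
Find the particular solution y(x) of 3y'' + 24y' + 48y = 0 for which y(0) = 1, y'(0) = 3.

y = 7*x*exp(-4*x) + exp(-4*x)

Divide through by 3: y'' + 8y' + 16y = 0.
Characteristic equation r² + 8r + 16 = 0 has discriminant (8)² - 4·(16) = 0, so r = -4 is a repeated root.
Hence y_h = (C1 + C2*x)*exp(-4*x).
Apply the initial conditions: y(0) = C1 = 1 and y'(0) = C2 - 4*C1 = 3. Solving gives C1 = 1, C2 = 7.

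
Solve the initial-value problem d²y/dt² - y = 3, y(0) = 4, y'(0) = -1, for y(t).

y = -3 + 3*exp(t) + 4*exp(-t)

Characteristic equation r² - 1 = 0 factors as (r - 1)(r + 1) = 0, so r = 1, -1.
Hence y_h = C1*exp(t) + C2*exp(-t).
For the particular solution try y_p = A0. Substituting and matching coefficients of each power of t gives A0 = -3, so y_p = -3.
General solution: y = -3 + C1*exp(t) + C2*exp(-t).
Apply the initial conditions: y(0) = -3 + C1 + C2 = 4 and y'(0) = C1 - C2 = -1. Solving gives C1 = 3, C2 = 4.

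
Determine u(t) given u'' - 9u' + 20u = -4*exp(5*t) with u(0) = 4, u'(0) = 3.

u = -9*exp(5*t) + 13*exp(4*t) - 4*t*exp(5*t)

Characteristic equation r² - 9r + 20 = 0 factors as (r - 5)(r - 4) = 0, so r = 5, 4.
Hence u_h = C1*exp(5*t) + C2*exp(4*t).
Since exp(5*t) solves the homogeneous equation (r = 5 is a root of multiplicity 1), multiply the trial by t. Try u_p = A*t*exp(5*t). Substituting into the equation and dividing by exp(5*t) gives A = -4, so u_p = -4*t*exp(5*t).
General solution: u = C1*exp(5*t) + C2*exp(4*t) - 4*t*exp(5*t).
Apply the initial conditions: u(0) = C1 + C2 = 4 and u'(0) = -4 + 4*C2 + 5*C1 = 3. Solving gives C1 = -9, C2 = 13.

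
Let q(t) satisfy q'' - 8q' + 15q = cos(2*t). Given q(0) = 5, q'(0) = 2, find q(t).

Characteristic equation r² - 8r + 15 = 0 factors as (r - 3)(r - 5) = 0, so r = 3, 5.
Hence q_h = C1*exp(3*t) + C2*exp(5*t).
Try q_p = A*cos(2*t) + B*sin(2*t). Substituting and equating the coefficients of cos(2t) and sin(2t) gives A = 11/377, B = -16/377, so q_p = -16*sin(2*t)/377 + 11*cos(2*t)/377.
General solution: q = -16*sin(2*t)/377 + 11*cos(2*t)/377 + C1*exp(3*t) + C2*exp(5*t).
Apply the initial conditions: q(0) = 11/377 + C1 + C2 = 5 and q'(0) = -32/377 + 3*C1 + 5*C2 = 2. Solving gives C1 = 148/13, C2 = -186/29.

q = -186*exp(5*t)/29 - 16*sin(2*t)/377 + 11*cos(2*t)/377 + 148*exp(3*t)/13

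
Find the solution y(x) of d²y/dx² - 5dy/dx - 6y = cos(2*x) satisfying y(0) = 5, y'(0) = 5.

y = -cos(2*x)/20 - sin(2*x)/20 + 18*exp(-x)/5 + 29*exp(6*x)/20

Characteristic equation r² - 5r - 6 = 0 factors as (r - 6)(r + 1) = 0, so r = 6, -1.
Hence y_h = C1*exp(6*x) + C2*exp(-x).
Try y_p = A*cos(2*x) + B*sin(2*x). Substituting and equating the coefficients of cos(2x) and sin(2x) gives A = -1/20, B = -1/20, so y_p = -cos(2*x)/20 - sin(2*x)/20.
General solution: y = -cos(2*x)/20 - sin(2*x)/20 + C1*exp(6*x) + C2*exp(-x).
Apply the initial conditions: y(0) = -1/20 + C1 + C2 = 5 and y'(0) = -1/10 - C2 + 6*C1 = 5. Solving gives C1 = 29/20, C2 = 18/5.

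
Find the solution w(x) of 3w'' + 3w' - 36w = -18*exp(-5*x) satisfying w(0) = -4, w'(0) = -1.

w = -71*exp(3*x)/28 - 5*exp(-4*x)/7 - 3*exp(-5*x)/4

Divide through by 3: w'' + w' - 12w = -6*exp(-5*x).
Characteristic equation r² + r - 12 = 0 factors as (r - 3)(r + 4) = 0, so r = 3, -4.
Hence w_h = C1*exp(3*x) + C2*exp(-4*x).
Try w_p = A*exp(-5*x). Substituting into the equation and dividing by exp(-5*x) gives A = -3/4, so w_p = -3*exp(-5*x)/4.
General solution: w = -3*exp(-5*x)/4 + C1*exp(3*x) + C2*exp(-4*x).
Apply the initial conditions: w(0) = -3/4 + C1 + C2 = -4 and w'(0) = 15/4 - 4*C2 + 3*C1 = -1. Solving gives C1 = -71/28, C2 = -5/7.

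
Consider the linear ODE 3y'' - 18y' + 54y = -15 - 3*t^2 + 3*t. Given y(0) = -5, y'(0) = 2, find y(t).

y = -43/162 - t**2/18 + t/54 - 767*cos(3*t)*exp(3*t)/162 + 437*exp(3*t)*sin(3*t)/81

Divide through by 3: y'' - 6y' + 18y = -5 + t - t^2.
Characteristic equation r² - 6r + 18 = 0 has discriminant (-6)² - 4·(18) = -36 < 0, so r = 3 ± 3i.
Hence y_h = C1*cos(3*t)*exp(3*t) + C2*exp(3*t)*sin(3*t).
For the particular solution try y_p = A0 + A1*t + A2*t^2. Substituting and matching coefficients of each power of t gives A0 = -43/162, A1 = 1/54, A2 = -1/18, so y_p = -43/162 - t^2/18 + t/54.
General solution: y = -43/162 - t^2/18 + t/54 + C1*cos(3*t)*exp(3*t) + C2*exp(3*t)*sin(3*t).
Apply the initial conditions: y(0) = -43/162 + C1 = -5 and y'(0) = 1/54 + 3*C1 + 3*C2 = 2. Solving gives C1 = -767/162, C2 = 437/81.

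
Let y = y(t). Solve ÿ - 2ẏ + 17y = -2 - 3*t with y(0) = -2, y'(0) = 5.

Characteristic equation r² - 2r + 17 = 0 has discriminant (-2)² - 4·(17) = -64 < 0, so r = 1 ± 4i.
Hence y_h = C1*cos(4*t)*exp(t) + C2*exp(t)*sin(4*t).
For the particular solution try y_p = A0 + A1*t. Substituting and matching coefficients of each power of t gives A0 = -40/289, A1 = -3/17, so y_p = -40/289 - 3*t/17.
General solution: y = -40/289 - 3*t/17 + C1*cos(4*t)*exp(t) + C2*exp(t)*sin(4*t).
Apply the initial conditions: y(0) = -40/289 + C1 = -2 and y'(0) = -3/17 + C1 + 4*C2 = 5. Solving gives C1 = -538/289, C2 = 1017/578.

y = -40/289 - 3*t/17 - 538*cos(4*t)*exp(t)/289 + 1017*exp(t)*sin(4*t)/578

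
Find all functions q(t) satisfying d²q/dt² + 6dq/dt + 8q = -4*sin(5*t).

Characteristic equation r² + 6r + 8 = 0 factors as (r + 4)(r + 2) = 0, so r = -4, -2.
Hence q_h = C1*exp(-4*t) + C2*exp(-2*t).
Try q_p = A*cos(5*t) + B*sin(5*t). Substituting and equating the coefficients of cos(5t) and sin(5t) gives A = 120/1189, B = 68/1189, so q_p = 68*sin(5*t)/1189 + 120*cos(5*t)/1189.

q = 68*sin(5*t)/1189 + 120*cos(5*t)/1189 + C1*exp(-4*t) + C2*exp(-2*t)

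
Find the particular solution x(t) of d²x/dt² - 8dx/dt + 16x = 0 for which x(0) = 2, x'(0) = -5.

x = 2*exp(4*t) - 13*t*exp(4*t)

Characteristic equation r² - 8r + 16 = 0 has discriminant (-8)² - 4·(16) = 0, so r = 4 is a repeated root.
Hence x_h = (C1 + C2*t)*exp(4*t).
Apply the initial conditions: x(0) = C1 = 2 and x'(0) = C2 + 4*C1 = -5. Solving gives C1 = 2, C2 = -13.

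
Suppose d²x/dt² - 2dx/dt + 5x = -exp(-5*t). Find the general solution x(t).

Characteristic equation r² - 2r + 5 = 0 has discriminant (-2)² - 4·(5) = -16 < 0, so r = 1 ± 2i.
Hence x_h = C1*cos(2*t)*exp(t) + C2*exp(t)*sin(2*t).
Try x_p = A*exp(-5*t). Substituting into the equation and dividing by exp(-5*t) gives A = -1/40, so x_p = -exp(-5*t)/40.

x = -exp(-5*t)/40 + C1*cos(2*t)*exp(t) + C2*exp(t)*sin(2*t)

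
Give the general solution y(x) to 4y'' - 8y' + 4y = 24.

y = 6 + C1*exp(x) + C2*x*exp(x)

Divide through by 4: y'' - 2y' + y = 6.
Characteristic equation r² - 2r + 1 = 0 has discriminant (-2)² - 4·(1) = 0, so r = 1 is a repeated root.
Hence y_h = (C1 + C2*x)*exp(x).
For the particular solution try y_p = A0. Substituting and matching coefficients of each power of x gives A0 = 6, so y_p = 6.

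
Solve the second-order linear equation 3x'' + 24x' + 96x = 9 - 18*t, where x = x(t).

Divide through by 3: x'' + 8x' + 32x = 3 - 6*t.
Characteristic equation r² + 8r + 32 = 0 has discriminant (8)² - 4·(32) = -64 < 0, so r = -4 ± 4i.
Hence x_h = C1*cos(4*t)*exp(-4*t) + C2*exp(-4*t)*sin(4*t).
For the particular solution try x_p = A0 + A1*t. Substituting and matching coefficients of each power of t gives A0 = 9/64, A1 = -3/16, so x_p = 9/64 - 3*t/16.

x = 9/64 - 3*t/16 + C1*cos(4*t)*exp(-4*t) + C2*exp(-4*t)*sin(4*t)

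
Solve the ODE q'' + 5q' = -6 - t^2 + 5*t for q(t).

q = C2 - 177*t/125 - t**3/15 + 27*t**2/50 + C1*exp(-5*t)

Characteristic equation r² + 5r = 0 factors as (r + 5)r = 0, so r = -5, 0.
Hence q_h = C1*exp(-5*t) + C2.
Since 0 is a characteristic root (multiplicity 1), multiply the polynomial trial by t: try q_p = t*(A0 + A1*t + A2*t^2). Substituting and matching coefficients of each power of t gives A0 = -177/125, A1 = 27/50, A2 = -1/15, so q_p = -177*t/125 - t^3/15 + 27*t^2/50.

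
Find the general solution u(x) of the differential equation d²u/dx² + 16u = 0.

u = C1*cos(4*x) + C2*sin(4*x)

Characteristic equation r² + 16 = 0 has discriminant (0)² - 4·(16) = -64 < 0, so r = ± 4i.
Hence u_h = C1*cos(4*x) + C2*sin(4*x).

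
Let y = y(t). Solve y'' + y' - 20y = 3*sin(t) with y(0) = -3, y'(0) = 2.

Characteristic equation r² + r - 20 = 0 factors as (r - 4)(r + 5) = 0, so r = 4, -5.
Hence y_h = C1*exp(4*t) + C2*exp(-5*t).
Try y_p = A*cos(t) + B*sin(t). Substituting and equating the coefficients of cos(t) and sin(t) gives A = -3/442, B = -63/442, so y_p = -63*sin(t)/442 - 3*cos(t)/442.
General solution: y = -63*sin(t)/442 - 3*cos(t)/442 + C1*exp(4*t) + C2*exp(-5*t).
Apply the initial conditions: y(0) = -3/442 + C1 + C2 = -3 and y'(0) = -63/442 - 5*C2 + 4*C1 = 2. Solving gives C1 = -218/153, C2 = -367/234.

y = -367*exp(-5*t)/234 - 218*exp(4*t)/153 - 63*sin(t)/442 - 3*cos(t)/442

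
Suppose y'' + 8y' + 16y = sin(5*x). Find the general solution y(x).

Characteristic equation r² + 8r + 16 = 0 has discriminant (8)² - 4·(16) = 0, so r = -4 is a repeated root.
Hence y_h = (C1 + C2*x)*exp(-4*x).
Try y_p = A*cos(5*x) + B*sin(5*x). Substituting and equating the coefficients of cos(5x) and sin(5x) gives A = -40/1681, B = -9/1681, so y_p = -40*cos(5*x)/1681 - 9*sin(5*x)/1681.

y = -40*cos(5*x)/1681 - 9*sin(5*x)/1681 + C1*exp(-4*x) + C2*x*exp(-4*x)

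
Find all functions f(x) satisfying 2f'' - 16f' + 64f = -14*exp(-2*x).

f = -7*exp(-2*x)/52 + C1*cos(4*x)*exp(4*x) + C2*exp(4*x)*sin(4*x)

Divide through by 2: f'' - 8f' + 32f = -7*exp(-2*x).
Characteristic equation r² - 8r + 32 = 0 has discriminant (-8)² - 4·(32) = -64 < 0, so r = 4 ± 4i.
Hence f_h = C1*cos(4*x)*exp(4*x) + C2*exp(4*x)*sin(4*x).
Try f_p = A*exp(-2*x). Substituting into the equation and dividing by exp(-2*x) gives A = -7/52, so f_p = -7*exp(-2*x)/52.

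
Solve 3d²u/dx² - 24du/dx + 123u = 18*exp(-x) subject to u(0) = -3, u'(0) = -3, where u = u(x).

u = 3*exp(-x)/25 - 78*cos(5*x)*exp(4*x)/25 + 48*exp(4*x)*sin(5*x)/25

Divide through by 3: u'' - 8u' + 41u = 6*exp(-x).
Characteristic equation r² - 8r + 41 = 0 has discriminant (-8)² - 4·(41) = -100 < 0, so r = 4 ± 5i.
Hence u_h = C1*cos(5*x)*exp(4*x) + C2*exp(4*x)*sin(5*x).
Try u_p = A*exp(-x). Substituting into the equation and dividing by exp(-x) gives A = 3/25, so u_p = 3*exp(-x)/25.
General solution: u = 3*exp(-x)/25 + C1*cos(5*x)*exp(4*x) + C2*exp(4*x)*sin(5*x).
Apply the initial conditions: u(0) = 3/25 + C1 = -3 and u'(0) = -3/25 + 4*C1 + 5*C2 = -3. Solving gives C1 = -78/25, C2 = 48/25.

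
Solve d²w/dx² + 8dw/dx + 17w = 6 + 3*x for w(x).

Characteristic equation r² + 8r + 17 = 0 has discriminant (8)² - 4·(17) = -4 < 0, so r = -4 ± i.
Hence w_h = C1*cos(x)*exp(-4*x) + C2*exp(-4*x)*sin(x).
For the particular solution try w_p = A0 + A1*x. Substituting and matching coefficients of each power of x gives A0 = 78/289, A1 = 3/17, so w_p = 78/289 + 3*x/17.

w = 78/289 + 3*x/17 + C1*cos(x)*exp(-4*x) + C2*exp(-4*x)*sin(x)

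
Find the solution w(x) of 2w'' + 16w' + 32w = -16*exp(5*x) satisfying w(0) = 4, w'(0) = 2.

Divide through by 2: w'' + 8w' + 16w = -8*exp(5*x).
Characteristic equation r² + 8r + 16 = 0 has discriminant (8)² - 4·(16) = 0, so r = -4 is a repeated root.
Hence w_h = (C1 + C2*x)*exp(-4*x).
Try w_p = A*exp(5*x). Substituting into the equation and dividing by exp(5*x) gives A = -8/81, so w_p = -8*exp(5*x)/81.
General solution: w = -8*exp(5*x)/81 + C1*exp(-4*x) + C2*x*exp(-4*x).
Apply the initial conditions: w(0) = -8/81 + C1 = 4 and w'(0) = -40/81 + C2 - 4*C1 = 2. Solving gives C1 = 332/81, C2 = 170/9.

w = -8*exp(5*x)/81 + 332*exp(-4*x)/81 + 170*x*exp(-4*x)/9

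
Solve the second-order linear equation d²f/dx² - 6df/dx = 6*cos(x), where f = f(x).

f = C2 - 36*sin(x)/37 - 6*cos(x)/37 + C1*exp(6*x)

Characteristic equation r² - 6r = 0 factors as (r - 6)r = 0, so r = 6, 0.
Hence f_h = C1*exp(6*x) + C2.
Try f_p = A*cos(x) + B*sin(x). Substituting and equating the coefficients of cos(x) and sin(x) gives A = -6/37, B = -36/37, so f_p = -36*sin(x)/37 - 6*cos(x)/37.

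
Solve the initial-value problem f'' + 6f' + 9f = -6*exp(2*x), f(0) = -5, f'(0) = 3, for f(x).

Characteristic equation r² + 6r + 9 = 0 has discriminant (6)² - 4·(9) = 0, so r = -3 is a repeated root.
Hence f_h = (C1 + C2*x)*exp(-3*x).
Try f_p = A*exp(2*x). Substituting into the equation and dividing by exp(2*x) gives A = -6/25, so f_p = -6*exp(2*x)/25.
General solution: f = -6*exp(2*x)/25 + C1*exp(-3*x) + C2*x*exp(-3*x).
Apply the initial conditions: f(0) = -6/25 + C1 = -5 and f'(0) = -12/25 + C2 - 3*C1 = 3. Solving gives C1 = -119/25, C2 = -54/5.

f = -119*exp(-3*x)/25 - 6*exp(2*x)/25 - 54*x*exp(-3*x)/5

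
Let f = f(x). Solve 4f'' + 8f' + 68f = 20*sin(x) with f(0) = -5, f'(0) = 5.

f = -cos(x)/26 + 4*sin(x)/13 - 129*cos(4*x)*exp(-x)/26 - 7*exp(-x)*sin(4*x)/104

Divide through by 4: f'' + 2f' + 17f = 5*sin(x).
Characteristic equation r² + 2r + 17 = 0 has discriminant (2)² - 4·(17) = -64 < 0, so r = -1 ± 4i.
Hence f_h = C1*cos(4*x)*exp(-x) + C2*exp(-x)*sin(4*x).
Try f_p = A*cos(x) + B*sin(x). Substituting and equating the coefficients of cos(x) and sin(x) gives A = -1/26, B = 4/13, so f_p = -cos(x)/26 + 4*sin(x)/13.
General solution: f = -cos(x)/26 + 4*sin(x)/13 + C1*cos(4*x)*exp(-x) + C2*exp(-x)*sin(4*x).
Apply the initial conditions: f(0) = -1/26 + C1 = -5 and f'(0) = 4/13 - C1 + 4*C2 = 5. Solving gives C1 = -129/26, C2 = -7/104.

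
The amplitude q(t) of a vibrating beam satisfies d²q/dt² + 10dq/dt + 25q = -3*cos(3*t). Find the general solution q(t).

Characteristic equation r² + 10r + 25 = 0 has discriminant (10)² - 4·(25) = 0, so r = -5 is a repeated root.
Hence q_h = (C1 + C2*t)*exp(-5*t).
Try q_p = A*cos(3*t) + B*sin(3*t). Substituting and equating the coefficients of cos(3t) and sin(3t) gives A = -12/289, B = -45/578, so q_p = -45*sin(3*t)/578 - 12*cos(3*t)/289.

q = -45*sin(3*t)/578 - 12*cos(3*t)/289 + C1*exp(-5*t) + C2*t*exp(-5*t)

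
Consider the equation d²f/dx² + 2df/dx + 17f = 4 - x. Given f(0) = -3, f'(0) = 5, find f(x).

Characteristic equation r² + 2r + 17 = 0 has discriminant (2)² - 4·(17) = -64 < 0, so r = -1 ± 4i.
Hence f_h = C1*cos(4*x)*exp(-x) + C2*exp(-x)*sin(4*x).
For the particular solution try f_p = A0 + A1*x. Substituting and matching coefficients of each power of x gives A0 = 70/289, A1 = -1/17, so f_p = 70/289 - x/17.
General solution: f = 70/289 - x/17 + C1*cos(4*x)*exp(-x) + C2*exp(-x)*sin(4*x).
Apply the initial conditions: f(0) = 70/289 + C1 = -3 and f'(0) = -1/17 - C1 + 4*C2 = 5. Solving gives C1 = -937/289, C2 = 525/1156.

f = 70/289 - x/17 - 937*cos(4*x)*exp(-x)/289 + 525*exp(-x)*sin(4*x)/1156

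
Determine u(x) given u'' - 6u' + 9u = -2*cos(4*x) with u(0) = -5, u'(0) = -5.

Characteristic equation r² - 6r + 9 = 0 has discriminant (-6)² - 4·(9) = 0, so r = 3 is a repeated root.
Hence u_h = (C1 + C2*x)*exp(3*x).
Try u_p = A*cos(4*x) + B*sin(4*x). Substituting and equating the coefficients of cos(4x) and sin(4x) gives A = 14/625, B = 48/625, so u_p = 14*cos(4*x)/625 + 48*sin(4*x)/625.
General solution: u = 14*cos(4*x)/625 + 48*sin(4*x)/625 + C1*exp(3*x) + C2*x*exp(3*x).
Apply the initial conditions: u(0) = 14/625 + C1 = -5 and u'(0) = 192/625 + C2 + 3*C1 = -5. Solving gives C1 = -3139/625, C2 = 244/25.

u = -3139*exp(3*x)/625 + 14*cos(4*x)/625 + 48*sin(4*x)/625 + 244*x*exp(3*x)/25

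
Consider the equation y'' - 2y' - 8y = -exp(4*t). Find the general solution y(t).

y = C1*exp(-2*t) + C2*exp(4*t) - t*exp(4*t)/6

Characteristic equation r² - 2r - 8 = 0 factors as (r + 2)(r - 4) = 0, so r = -2, 4.
Hence y_h = C1*exp(-2*t) + C2*exp(4*t).
Since exp(4*t) solves the homogeneous equation (r = 4 is a root of multiplicity 1), multiply the trial by t. Try y_p = A*t*exp(4*t). Substituting into the equation and dividing by exp(4*t) gives A = -1/6, so y_p = -t*exp(4*t)/6.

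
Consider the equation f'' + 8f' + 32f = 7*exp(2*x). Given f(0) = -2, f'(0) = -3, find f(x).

Characteristic equation r² + 8r + 32 = 0 has discriminant (8)² - 4·(32) = -64 < 0, so r = -4 ± 4i.
Hence f_h = C1*cos(4*x)*exp(-4*x) + C2*exp(-4*x)*sin(4*x).
Try f_p = A*exp(2*x). Substituting into the equation and dividing by exp(2*x) gives A = 7/52, so f_p = 7*exp(2*x)/52.
General solution: f = 7*exp(2*x)/52 + C1*cos(4*x)*exp(-4*x) + C2*exp(-4*x)*sin(4*x).
Apply the initial conditions: f(0) = 7/52 + C1 = -2 and f'(0) = 7/26 - 4*C1 + 4*C2 = -3. Solving gives C1 = -111/52, C2 = -307/104.

f = 7*exp(2*x)/52 - 307*exp(-4*x)*sin(4*x)/104 - 111*cos(4*x)*exp(-4*x)/52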